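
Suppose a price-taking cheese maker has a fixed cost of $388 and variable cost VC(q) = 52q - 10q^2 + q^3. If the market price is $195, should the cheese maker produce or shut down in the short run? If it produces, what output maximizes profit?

From TC, MC = TC'(q) = 52 - 20q + 3q^2 and AVC = VC/q = 52 - 10q + q^2.
AVC is minimized where dAVC/dq = -10 + 2q = 0, at q = 5; min AVC = 52 - 10·5 + 5^2 = $27.
P = $195 exceeds min AVC = $27, so the firm stays open.
Set P = MC: 195 = 52 - 20q + 3q^2 → -143 - 20q + 3q^2 = 0. The roots are q = -13/3 and q = 11; the profit-maximizing output is on the rising part of MC, so q* = 11.
Check: AVC at q = 11 is $63 ≤ P, so revenue covers variable cost.
Profit = P·q − TC = 195·11 − 1081 = $1064.

Produce at q = 11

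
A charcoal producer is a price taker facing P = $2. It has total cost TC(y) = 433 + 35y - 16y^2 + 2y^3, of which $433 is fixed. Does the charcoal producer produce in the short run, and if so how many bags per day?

Strip out fixed cost: VC = 35y - 16y^2 + 2y^3. Then AVC = 35 - 16y + 2y^2 and MC = 35 - 32y + 6y^2.
The AVC parabola has its vertex at y = 16/4 = 4, where AVC = 35 - 16·4 + 2·4^2 = $3.
With P < min AVC ($2 < $3), every unit sold adds to the loss.
Best response: produce nothing and absorb the $433 fixed cost.

Shut down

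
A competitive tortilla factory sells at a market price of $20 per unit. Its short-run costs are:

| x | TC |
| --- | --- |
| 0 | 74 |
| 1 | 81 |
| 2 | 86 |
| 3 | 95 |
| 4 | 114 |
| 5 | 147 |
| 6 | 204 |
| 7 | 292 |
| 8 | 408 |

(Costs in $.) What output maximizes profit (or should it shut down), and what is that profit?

Profit at each row (π = 20x − TC): x=0: -74; x=1: -61; x=2: -46; x=3: -35; x=4: -34; x=5: -47; x=6: -84; x=7: -152; x=8: -248.
Profit is maximized at x = 4. AVC there is 40/4 = $10 ≤ P, so producing beats shutting down (which would give -$74).

x = 4; profit = -$34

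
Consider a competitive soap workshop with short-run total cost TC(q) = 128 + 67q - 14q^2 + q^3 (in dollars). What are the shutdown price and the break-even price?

AVC = 67 - 14q + q^2; minimized at q = 7, giving min AVC = $18. That is the shutdown price.
ATC = 128/q + 67 - 14q + q^2. Setting dATC/dq = −128/q^2 − 14 + 2q = 0 gives q = 8 (since 2·8^3 − 14·8^2 = 128).
min ATC = 128/8 + 67 − 14·8 + 8^2 = $35. That is the break-even price.
Between these two prices the firm operates at a loss; above $35 it earns a profit.

Shutdown price = $18; break-even price = $35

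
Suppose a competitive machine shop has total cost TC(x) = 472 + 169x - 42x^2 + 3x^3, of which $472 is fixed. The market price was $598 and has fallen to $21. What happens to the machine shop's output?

AVC = 169 - 42x + 3x^2, minimized at x = 7 where min AVC = $22. MC = 169 - 84x + 9x^2.
With P = $598 above the shutdown price, P = MC gives x = 13.
At P = $21 < min AVC = $22, price no longer covers variable cost at any output, so the firm shuts down: x = 0.

Output falls from 13 to 0 (the firm shuts down)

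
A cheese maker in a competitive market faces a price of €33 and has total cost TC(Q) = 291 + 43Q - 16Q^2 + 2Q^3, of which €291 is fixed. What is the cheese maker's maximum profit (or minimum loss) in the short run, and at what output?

AVC = 43 - 16Q + 2Q^2 has its minimum €11 at Q = 4; price €33 clears that bar, so the firm operates.
MC = 43 - 32Q + 6Q^2. Setting P = MC and taking the root on the rising branch gives Q* = 5.
TR = 33·5 = 165. TC = 291 + 65 = 356. Profit = 165 − 356 = -€191.
By producing, the firm covers all variable cost plus €100 of fixed cost; shutting down would lose the full €291.

Profit = -€191 at Q = 5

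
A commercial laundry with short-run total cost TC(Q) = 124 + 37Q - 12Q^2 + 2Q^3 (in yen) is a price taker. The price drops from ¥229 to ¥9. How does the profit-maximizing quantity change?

Output falls from 8 to 0 (the firm shuts down)

MC = 37 - 24Q + 6Q^2; the shutdown threshold is min AVC = ¥19 (at Q = 3).
With P = ¥229 above the shutdown price, P = MC gives Q = 8.
At P = ¥9 < min AVC = ¥19, price no longer covers variable cost at any output, so the firm shuts down: Q = 0.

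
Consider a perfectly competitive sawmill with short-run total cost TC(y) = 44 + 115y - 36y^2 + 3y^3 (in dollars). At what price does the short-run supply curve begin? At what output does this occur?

$7 per unit, at y = 6

The firm shuts down when price falls below the minimum of average variable cost. AVC = VC/y = 115 - 36y + 3y^2.
dAVC/dy = -36 + 6y = 0 gives y = 6. min AVC = 115 - 36·6 + 3·6^2 = 7.
So the shutdown price is $7.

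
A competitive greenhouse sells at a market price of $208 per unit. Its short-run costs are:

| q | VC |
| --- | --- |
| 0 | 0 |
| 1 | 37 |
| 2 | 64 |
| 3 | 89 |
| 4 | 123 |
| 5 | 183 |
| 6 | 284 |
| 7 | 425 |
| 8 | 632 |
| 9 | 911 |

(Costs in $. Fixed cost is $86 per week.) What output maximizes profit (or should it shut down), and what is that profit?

q = 8; profit = $946

Tabulate TR − TC: q=0: -86; q=1: 85; q=2: 266; q=3: 449; q=4: 623; q=5: 771; q=6: 878; q=7: 945; q=8: 946; q=9: 875.
Profit is maximized at q = 8. AVC there is 632/8 = $79 ≤ P, so producing beats shutting down (which would give -$86).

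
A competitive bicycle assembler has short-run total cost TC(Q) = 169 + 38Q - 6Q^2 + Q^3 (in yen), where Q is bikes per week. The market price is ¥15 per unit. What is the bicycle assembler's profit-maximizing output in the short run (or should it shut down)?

Variable cost is VC = 38Q - 6Q^2 + Q^3, so AVC = VC/Q = 38 - 6Q + Q^2 and MC = dTC/dQ = 38 - 12Q + 3Q^2.
AVC is minimized where dAVC/dQ = -6 + 2Q = 0, at Q = 3; min AVC = 38 - 6·3 + 3^2 = ¥29.
Since P = ¥15 < min AVC = ¥29, price fails to cover variable cost at any output.
Shutting down limits the loss to fixed cost, ¥169.

Shut down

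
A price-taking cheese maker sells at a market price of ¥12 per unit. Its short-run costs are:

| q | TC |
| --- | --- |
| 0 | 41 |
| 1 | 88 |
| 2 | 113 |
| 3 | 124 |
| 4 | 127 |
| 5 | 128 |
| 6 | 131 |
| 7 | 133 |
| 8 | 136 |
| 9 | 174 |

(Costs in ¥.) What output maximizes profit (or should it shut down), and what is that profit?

Tabulate TR − TC: q=0: -41; q=1: -76; q=2: -89; q=3: -88; q=4: -79; q=5: -68; q=6: -59; q=7: -49; q=8: -40; q=9: -66.
Profit is maximized at q = 8. AVC there is 95/8 = ¥11.88 ≤ P, so producing beats shutting down (which would give -¥41).

q = 8; profit = -¥40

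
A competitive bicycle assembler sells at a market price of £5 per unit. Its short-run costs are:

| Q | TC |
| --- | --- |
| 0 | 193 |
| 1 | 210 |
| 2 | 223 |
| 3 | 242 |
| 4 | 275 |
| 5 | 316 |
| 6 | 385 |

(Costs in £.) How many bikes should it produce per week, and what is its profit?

Profit at each row (π = 5Q − TC): Q=0: -193; Q=1: -205; Q=2: -213; Q=3: -227; Q=4: -255; Q=5: -291; Q=6: -355.
Profit is highest at Q = 0. Equivalently, the lowest AVC in the table is 30/2 ≈ £15 at Q = 2, and P = £5 falls below it — price never covers variable cost, so the firm shuts down and loses only its fixed cost.

Q = 0 (shut down); profit = -£193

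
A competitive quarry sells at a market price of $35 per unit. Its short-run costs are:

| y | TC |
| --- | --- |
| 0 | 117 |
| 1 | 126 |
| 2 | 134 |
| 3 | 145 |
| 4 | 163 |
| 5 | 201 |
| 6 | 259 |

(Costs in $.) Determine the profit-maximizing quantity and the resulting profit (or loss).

y = 4; profit = -$23

Profit at each row (π = 35y − TC): y=0: -117; y=1: -91; y=2: -64; y=3: -40; y=4: -23; y=5: -26; y=6: -49.
Profit is maximized at y = 4. AVC there is 46/4 = $11.50 ≤ P, so producing beats shutting down (which would give -$117).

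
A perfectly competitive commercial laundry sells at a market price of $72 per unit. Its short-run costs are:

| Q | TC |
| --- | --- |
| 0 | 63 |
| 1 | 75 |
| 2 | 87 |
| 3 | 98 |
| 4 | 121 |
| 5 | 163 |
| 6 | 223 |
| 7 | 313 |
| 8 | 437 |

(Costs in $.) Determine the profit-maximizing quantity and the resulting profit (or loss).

Profit at each row (π = 72Q − TC): Q=0: -63; Q=1: -3; Q=2: 57; Q=3: 118; Q=4: 167; Q=5: 197; Q=6: 209; Q=7: 191; Q=8: 139.
Profit is maximized at Q = 6. AVC there is 160/6 = $26.67 ≤ P, so producing beats shutting down (which would give -$63).

Q = 6; profit = $209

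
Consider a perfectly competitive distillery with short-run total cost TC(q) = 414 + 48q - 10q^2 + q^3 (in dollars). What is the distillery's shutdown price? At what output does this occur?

$23 per unit, at q = 5

Short-run supply begins at min AVC. From VC = 48q - 10q^2 + q^3, AVC = 48 - 10q + q^2.
dAVC/dq = -10 + 2q = 0 gives q = 5. min AVC = 48 - 10·5 + 5^2 = 23.
So the shutdown price is $23.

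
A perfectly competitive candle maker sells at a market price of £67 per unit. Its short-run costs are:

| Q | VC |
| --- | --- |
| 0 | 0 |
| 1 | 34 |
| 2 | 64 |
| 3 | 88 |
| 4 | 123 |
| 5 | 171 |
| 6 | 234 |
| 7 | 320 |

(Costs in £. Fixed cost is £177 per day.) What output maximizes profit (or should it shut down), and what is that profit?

Q = 6; profit = -£9

Tabulate TR − TC: Q=0: -177; Q=1: -144; Q=2: -107; Q=3: -64; Q=4: -32; Q=5: -13; Q=6: -9; Q=7: -28.
Profit is maximized at Q = 6. AVC there is 234/6 = £39 ≤ P, so producing beats shutting down (which would give -£177).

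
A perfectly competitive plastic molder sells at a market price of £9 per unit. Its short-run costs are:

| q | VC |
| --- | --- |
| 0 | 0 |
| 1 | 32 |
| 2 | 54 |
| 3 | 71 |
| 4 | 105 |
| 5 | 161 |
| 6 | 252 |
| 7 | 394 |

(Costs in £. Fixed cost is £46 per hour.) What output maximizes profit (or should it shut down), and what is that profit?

q = 0 (shut down); profit = -£46

Profit at each row (π = 9q − TC): q=0: -46; q=1: -69; q=2: -82; q=3: -90; q=4: -115; q=5: -162; q=6: -244; q=7: -377.
Profit is highest at q = 0. Equivalently, the lowest AVC in the table is 71/3 ≈ £23.67 at q = 3, and P = £9 falls below it — price never covers variable cost, so the firm shuts down and loses only its fixed cost.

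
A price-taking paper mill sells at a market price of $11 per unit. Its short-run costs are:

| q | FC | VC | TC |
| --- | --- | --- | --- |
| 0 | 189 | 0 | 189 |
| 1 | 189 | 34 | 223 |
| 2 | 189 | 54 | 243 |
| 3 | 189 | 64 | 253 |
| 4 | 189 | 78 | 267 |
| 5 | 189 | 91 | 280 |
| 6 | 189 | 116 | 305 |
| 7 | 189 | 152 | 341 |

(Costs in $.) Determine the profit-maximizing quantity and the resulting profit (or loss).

Tabulate TR − TC: q=0: -189; q=1: -212; q=2: -221; q=3: -220; q=4: -223; q=5: -225; q=6: -239; q=7: -264.
Profit is highest at q = 0. Equivalently, the lowest AVC in the table is 91/5 ≈ $18.20 at q = 5, and P = $11 falls below it — price never covers variable cost, so the firm shuts down and loses only its fixed cost.

q = 0 (shut down); profit = -$189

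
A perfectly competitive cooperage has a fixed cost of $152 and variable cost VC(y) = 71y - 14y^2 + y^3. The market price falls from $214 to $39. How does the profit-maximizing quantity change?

AVC = 71 - 14y + y^2, minimized at y = 7 where min AVC = $22. MC = 71 - 28y + 3y^2.
At P = $214 ≥ min AVC, set P = MC on the rising branch: y = 13.
At P = $39 ≥ min AVC, set P = MC: y = 8. The firm stays open but cuts output.

Output falls from 13 to 8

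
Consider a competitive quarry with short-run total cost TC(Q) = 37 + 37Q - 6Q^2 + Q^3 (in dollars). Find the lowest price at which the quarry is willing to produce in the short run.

The firm shuts down when price falls below the minimum of average variable cost. AVC = VC/Q = 37 - 6Q + Q^2.
At the minimum of AVC, MC = AVC. MC = 37 - 12Q + 3Q^2; setting MC = AVC gives 2Q^2 - 6Q = 0, so Q = 3. min AVC = 28.
So the shutdown price is $28.

$28 per unit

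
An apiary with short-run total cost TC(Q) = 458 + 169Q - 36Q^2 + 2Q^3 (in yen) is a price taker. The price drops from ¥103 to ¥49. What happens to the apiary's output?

AVC = 169 - 36Q + 2Q^2, minimized at Q = 9 where min AVC = ¥7. MC = 169 - 72Q + 6Q^2.
At P = ¥103 ≥ min AVC, set P = MC on the rising branch: Q = 11.
At P = ¥49 ≥ min AVC, set P = MC: Q = 10. The firm stays open but cuts output.

Output falls from 11 to 10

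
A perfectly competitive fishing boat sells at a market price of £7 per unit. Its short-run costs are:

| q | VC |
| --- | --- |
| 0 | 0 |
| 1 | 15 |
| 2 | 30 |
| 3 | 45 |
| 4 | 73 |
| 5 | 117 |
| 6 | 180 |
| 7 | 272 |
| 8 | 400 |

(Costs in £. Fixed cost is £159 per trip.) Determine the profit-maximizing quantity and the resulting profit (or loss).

Profit at each row (π = 7q − TC): q=0: -159; q=1: -167; q=2: -175; q=3: -183; q=4: -204; q=5: -241; q=6: -297; q=7: -382; q=8: -503.
Profit is highest at q = 0. Equivalently, the lowest AVC in the table is 15/1 ≈ £15 at q = 1, and P = £7 falls below it — price never covers variable cost, so the firm shuts down and loses only its fixed cost.

q = 0 (shut down); profit = -£159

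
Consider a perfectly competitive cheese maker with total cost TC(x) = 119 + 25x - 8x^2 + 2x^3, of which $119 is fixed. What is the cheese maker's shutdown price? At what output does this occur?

The firm shuts down when price falls below the minimum of average variable cost. AVC = VC/x = 25 - 8x + 2x^2.
dAVC/dx = -8 + 4x = 0 gives x = 2. min AVC = 25 - 8·2 + 2·2^2 = 17.
The firm shuts down for any P below $17.

$17 per unit, at x = 2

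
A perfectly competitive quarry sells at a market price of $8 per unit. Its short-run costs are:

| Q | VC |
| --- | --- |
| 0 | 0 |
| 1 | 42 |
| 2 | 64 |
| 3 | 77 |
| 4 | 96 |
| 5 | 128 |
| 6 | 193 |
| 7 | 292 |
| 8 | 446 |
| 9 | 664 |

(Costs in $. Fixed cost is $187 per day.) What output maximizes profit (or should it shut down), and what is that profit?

Q = 0 (shut down); profit = -$187

Tabulate TR − TC: Q=0: -187; Q=1: -221; Q=2: -235; Q=3: -240; Q=4: -251; Q=5: -275; Q=6: -332; Q=7: -423; Q=8: -569; Q=9: -779.
Profit is highest at Q = 0. Equivalently, the lowest AVC in the table is 96/4 ≈ $24 at Q = 4, and P = $8 falls below it — price never covers variable cost, so the firm shuts down and loses only its fixed cost.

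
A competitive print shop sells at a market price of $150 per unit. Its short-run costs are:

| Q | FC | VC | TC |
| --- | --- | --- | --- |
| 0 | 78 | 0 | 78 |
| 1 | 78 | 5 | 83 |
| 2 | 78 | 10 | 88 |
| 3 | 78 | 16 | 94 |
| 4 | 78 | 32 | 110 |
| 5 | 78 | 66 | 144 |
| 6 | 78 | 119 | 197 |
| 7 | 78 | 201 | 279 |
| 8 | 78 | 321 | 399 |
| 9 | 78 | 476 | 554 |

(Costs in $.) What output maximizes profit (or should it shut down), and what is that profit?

Q = 8; profit = $801

Compute π = P·Q − TC at each output: Q=0: -78; Q=1: 67; Q=2: 212; Q=3: 356; Q=4: 490; Q=5: 606; Q=6: 703; Q=7: 771; Q=8: 801; Q=9: 796.
Profit is maximized at Q = 8. AVC there is 321/8 = $40.12 ≤ P, so producing beats shutting down (which would give -$78).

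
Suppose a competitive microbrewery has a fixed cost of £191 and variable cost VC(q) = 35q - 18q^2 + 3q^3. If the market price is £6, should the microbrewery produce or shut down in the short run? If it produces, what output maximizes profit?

From TC, MC = TC'(q) = 35 - 36q + 9q^2 and AVC = VC/q = 35 - 18q + 3q^2.
AVC hits its minimum where MC = AVC, at q = 3, giving min AVC = 35 - 18·3 + 3·3^2 = £8.
Since P = £6 < min AVC = £8, price fails to cover variable cost at any output.
Shutting down limits the loss to fixed cost, £191.

Shut down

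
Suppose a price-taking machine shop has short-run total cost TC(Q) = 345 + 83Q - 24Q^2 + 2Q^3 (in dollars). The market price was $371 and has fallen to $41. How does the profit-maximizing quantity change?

Output falls from 12 to 7

AVC = 83 - 24Q + 2Q^2, minimized at Q = 6 where min AVC = $11. MC = 83 - 48Q + 6Q^2.
At P = $371 ≥ min AVC, set P = MC on the rising branch: Q = 12.
At P = $41 ≥ min AVC, set P = MC: Q = 7. The firm stays open but cuts output.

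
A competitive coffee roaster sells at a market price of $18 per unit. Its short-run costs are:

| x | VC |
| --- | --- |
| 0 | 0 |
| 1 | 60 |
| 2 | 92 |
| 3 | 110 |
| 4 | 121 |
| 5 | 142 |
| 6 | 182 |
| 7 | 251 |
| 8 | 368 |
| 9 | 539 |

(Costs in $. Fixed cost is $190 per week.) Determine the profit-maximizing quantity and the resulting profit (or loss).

Tabulate TR − TC: x=0: -190; x=1: -232; x=2: -246; x=3: -246; x=4: -239; x=5: -242; x=6: -264; x=7: -315; x=8: -414; x=9: -567.
Profit is highest at x = 0. Equivalently, the lowest AVC in the table is 142/5 ≈ $28.40 at x = 5, and P = $18 falls below it — price never covers variable cost, so the firm shuts down and loses only its fixed cost.

x = 0 (shut down); profit = -$190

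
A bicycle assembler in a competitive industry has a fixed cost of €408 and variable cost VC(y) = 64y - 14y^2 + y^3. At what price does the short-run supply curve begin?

€15 per unit

Short-run supply begins at min AVC. From VC = 64y - 14y^2 + y^3, AVC = 64 - 14y + y^2.
dAVC/dy = -14 + 2y = 0 gives y = 7. min AVC = 64 - 14·7 + 7^2 = 15.
For P < €15 the firm produces nothing.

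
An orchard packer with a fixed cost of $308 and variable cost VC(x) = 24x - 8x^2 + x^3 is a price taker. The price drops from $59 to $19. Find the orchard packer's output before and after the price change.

Output falls from 7 to 5

AVC = 24 - 8x + x^2, minimized at x = 4 where min AVC = $8. MC = 24 - 16x + 3x^2.
At P = $59 ≥ min AVC, set P = MC on the rising branch: x = 7.
At P = $19 ≥ min AVC, set P = MC: x = 5. The firm stays open but cuts output.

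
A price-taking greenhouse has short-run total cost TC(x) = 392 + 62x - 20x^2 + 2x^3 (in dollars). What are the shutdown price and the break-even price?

Shutdown price = $12; break-even price = $76

AVC = 62 - 20x + 2x^2; minimized at x = 5, giving min AVC = $12. That is the shutdown price.
ATC = 392/x + 62 - 20x + 2x^2. Setting dATC/dx = −392/x^2 − 20 + 4x = 0 gives x = 7 (since 4·7^3 − 20·7^2 = 392).
min ATC = 392/7 + 62 − 20·7 + 2·7^2 = $76. That is the break-even price.
Between these two prices the firm operates at a loss; above $76 it earns a profit.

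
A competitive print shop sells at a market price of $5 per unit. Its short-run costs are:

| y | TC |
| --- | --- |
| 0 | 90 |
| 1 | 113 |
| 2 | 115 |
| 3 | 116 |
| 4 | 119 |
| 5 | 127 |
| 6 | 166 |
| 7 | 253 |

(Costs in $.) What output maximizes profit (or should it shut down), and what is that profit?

y = 0 (shut down); profit = -$90

Compute π = P·y − TC at each output: y=0: -90; y=1: -108; y=2: -105; y=3: -101; y=4: -99; y=5: -102; y=6: -136; y=7: -218.
Profit is highest at y = 0. Equivalently, the lowest AVC in the table is 29/4 ≈ $7.25 at y = 4, and P = $5 falls below it — price never covers variable cost, so the firm shuts down and loses only its fixed cost.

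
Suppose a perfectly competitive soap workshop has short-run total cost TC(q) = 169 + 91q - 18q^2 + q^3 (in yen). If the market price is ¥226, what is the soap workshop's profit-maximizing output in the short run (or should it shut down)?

Variable cost is VC = 91q - 18q^2 + q^3, so AVC = VC/q = 91 - 18q + q^2 and MC = dTC/dq = 91 - 36q + 3q^2.
AVC is minimized where dAVC/dq = -18 + 2q = 0, at q = 9; min AVC = 91 - 18·9 + 9^2 = ¥10.
P = ¥226 exceeds min AVC = ¥10, so the firm stays open.
Solving P = MC: -135 - 36q + 3q^2 = 0 ⇒ q = -3 or 15. On the upward-sloping branch, q* = 15.
Check: AVC at q = 15 is ¥46 ≤ P, so revenue covers variable cost.
Profit = P·q − TC = 226·15 − 859 = ¥2531.

Produce at q = 15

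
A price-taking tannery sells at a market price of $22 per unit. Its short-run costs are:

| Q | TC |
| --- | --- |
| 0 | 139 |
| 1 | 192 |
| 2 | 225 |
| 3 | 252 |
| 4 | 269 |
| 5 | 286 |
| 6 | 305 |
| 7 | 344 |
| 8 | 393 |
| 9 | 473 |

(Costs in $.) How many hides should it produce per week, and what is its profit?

Compute π = P·Q − TC at each output: Q=0: -139; Q=1: -170; Q=2: -181; Q=3: -186; Q=4: -181; Q=5: -176; Q=6: -173; Q=7: -190; Q=8: -217; Q=9: -275.
Profit is highest at Q = 0. Equivalently, the lowest AVC in the table is 166/6 ≈ $27.67 at Q = 6, and P = $22 falls below it — price never covers variable cost, so the firm shuts down and loses only its fixed cost.

Q = 0 (shut down); profit = -$139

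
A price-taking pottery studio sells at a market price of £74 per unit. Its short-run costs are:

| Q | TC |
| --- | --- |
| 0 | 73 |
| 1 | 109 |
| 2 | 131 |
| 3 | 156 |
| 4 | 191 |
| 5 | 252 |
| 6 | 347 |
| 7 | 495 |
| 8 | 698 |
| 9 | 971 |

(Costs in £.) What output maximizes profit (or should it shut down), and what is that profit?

Profit at each row (π = 74Q − TC): Q=0: -73; Q=1: -35; Q=2: 17; Q=3: 66; Q=4: 105; Q=5: 118; Q=6: 97; Q=7: 23; Q=8: -106; Q=9: -305.
Profit is maximized at Q = 5. AVC there is 179/5 = £35.80 ≤ P, so producing beats shutting down (which would give -£73).

Q = 5; profit = £118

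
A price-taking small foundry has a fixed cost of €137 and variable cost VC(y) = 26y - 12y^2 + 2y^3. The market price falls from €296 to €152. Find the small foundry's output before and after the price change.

AVC = 26 - 12y + 2y^2, minimized at y = 3 where min AVC = €8. MC = 26 - 24y + 6y^2.
With P = €296 above the shutdown price, P = MC gives y = 9.
At P = €152 ≥ min AVC, set P = MC: y = 7. The firm stays open but cuts output.

Output falls from 9 to 7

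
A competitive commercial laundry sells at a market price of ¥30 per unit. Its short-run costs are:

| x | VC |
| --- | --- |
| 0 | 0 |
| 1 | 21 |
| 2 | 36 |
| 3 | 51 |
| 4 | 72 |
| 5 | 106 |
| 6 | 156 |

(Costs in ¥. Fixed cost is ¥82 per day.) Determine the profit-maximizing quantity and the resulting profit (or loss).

x = 4; profit = -¥34

Tabulate TR − TC: x=0: -82; x=1: -73; x=2: -58; x=3: -43; x=4: -34; x=5: -38; x=6: -58.
Profit is maximized at x = 4. AVC there is 72/4 = ¥18 ≤ P, so producing beats shutting down (which would give -¥82).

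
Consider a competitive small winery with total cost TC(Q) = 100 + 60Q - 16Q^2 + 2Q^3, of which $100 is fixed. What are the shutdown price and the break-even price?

AVC = 60 - 16Q + 2Q^2; minimized at Q = 4, giving min AVC = $28. That is the shutdown price.
ATC = 100/Q + 60 - 16Q + 2Q^2. Setting dATC/dQ = −100/Q^2 − 16 + 4Q = 0 gives Q = 5 (since 4·5^3 − 16·5^2 = 100).
min ATC = 100/5 + 60 − 16·5 + 2·5^2 = $50. That is the break-even price.
Between these two prices the firm operates at a loss; above $50 it earns a profit.

Shutdown price = $28; break-even price = $50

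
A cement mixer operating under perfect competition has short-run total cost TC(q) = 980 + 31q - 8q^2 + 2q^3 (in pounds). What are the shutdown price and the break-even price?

AVC = 31 - 8q + 2q^2; minimized at q = 2, giving min AVC = £23. That is the shutdown price.
ATC = 980/q + 31 - 8q + 2q^2. Setting dATC/dq = −980/q^2 − 8 + 4q = 0 gives q = 7 (since 4·7^3 − 8·7^2 = 980).
min ATC = 980/7 + 31 − 8·7 + 2·7^2 = £213. That is the break-even price.
For £23 ≤ P < £213 the firm produces at a loss; below £23 it shuts down.

Shutdown price = £23; break-even price = £213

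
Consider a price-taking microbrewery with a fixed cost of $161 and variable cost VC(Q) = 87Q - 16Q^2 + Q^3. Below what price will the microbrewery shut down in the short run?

The firm shuts down when price falls below the minimum of average variable cost. AVC = VC/Q = 87 - 16Q + Q^2.
At the minimum of AVC, MC = AVC. MC = 87 - 32Q + 3Q^2; setting MC = AVC gives 2Q^2 - 16Q = 0, so Q = 8. min AVC = 23.
The firm shuts down for any P below $23.

$23 per unit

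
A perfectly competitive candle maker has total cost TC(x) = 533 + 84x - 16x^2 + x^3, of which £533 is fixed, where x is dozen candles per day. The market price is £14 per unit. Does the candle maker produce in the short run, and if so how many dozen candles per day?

From TC, MC = TC'(x) = 84 - 32x + 3x^2 and AVC = VC/x = 84 - 16x + x^2.
AVC is minimized where dAVC/dx = -16 + 2x = 0, at x = 8; min AVC = 84 - 16·8 + 8^2 = £20.
With P < min AVC (£14 < £20), every unit sold adds to the loss.
The firm minimizes its loss by shutting down and losing only its fixed cost of £533.

Shut down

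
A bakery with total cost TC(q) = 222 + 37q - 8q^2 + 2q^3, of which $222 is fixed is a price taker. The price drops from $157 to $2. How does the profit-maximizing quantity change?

Output falls from 6 to 0 (the firm shuts down)

AVC = 37 - 8q + 2q^2, minimized at q = 2 where min AVC = $29. MC = 37 - 16q + 6q^2.
At P = $157 ≥ min AVC, set P = MC on the rising branch: q = 6.
At P = $2 < min AVC = $29, price no longer covers variable cost at any output, so the firm shuts down: q = 0.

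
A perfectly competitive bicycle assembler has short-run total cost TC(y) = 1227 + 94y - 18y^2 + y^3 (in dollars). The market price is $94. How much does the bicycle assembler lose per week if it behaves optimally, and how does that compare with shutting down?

Profit = -$363 at y = 12

AVC = 94 - 18y + y^2 has its minimum $13 at y = 9; price $94 clears that bar, so the firm operates.
MC = 94 - 36y + 3y^2. Setting P = MC and taking the root on the rising branch gives y* = 12.
TR = 94·12 = 1128. TC = 1227 + 264 = 1491. Profit = 1128 − 1491 = -$363.
That loss of $363 beats the $1227 the firm would lose by shutting down; producing recovers $864 of fixed cost.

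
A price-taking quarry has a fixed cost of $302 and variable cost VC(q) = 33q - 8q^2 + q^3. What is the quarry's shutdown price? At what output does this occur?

The shutdown price is the minimum of AVC. VC = 33q - 8q^2 + q^3, so AVC = 33 - 8q + q^2.
dAVC/dq = -8 + 2q = 0 gives q = 4. min AVC = 33 - 8·4 + 4^2 = 17.
So the shutdown price is $17.

$17 per unit, at q = 4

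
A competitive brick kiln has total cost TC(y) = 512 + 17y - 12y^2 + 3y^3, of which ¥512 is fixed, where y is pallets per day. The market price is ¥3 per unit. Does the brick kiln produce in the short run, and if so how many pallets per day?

Shut down

Strip out fixed cost: VC = 17y - 12y^2 + 3y^3. Then AVC = 17 - 12y + 3y^2 and MC = 17 - 24y + 9y^2.
The AVC parabola has its vertex at y = 12/6 = 2, where AVC = 17 - 12·2 + 3·2^2 = ¥5.
Since P = ¥3 < min AVC = ¥5, price fails to cover variable cost at any output.
Best response: produce nothing and absorb the ¥512 fixed cost.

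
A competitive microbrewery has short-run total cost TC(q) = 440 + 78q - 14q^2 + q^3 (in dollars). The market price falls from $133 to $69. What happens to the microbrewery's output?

Output falls from 11 to 9

MC = 78 - 28q + 3q^2; the shutdown threshold is min AVC = $29 (at q = 7).
With P = $133 above the shutdown price, P = MC gives q = 11.
At P = $69 ≥ min AVC, set P = MC: q = 9. The firm stays open but cuts output.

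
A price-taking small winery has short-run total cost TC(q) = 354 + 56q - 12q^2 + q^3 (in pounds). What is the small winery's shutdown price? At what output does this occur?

£20 per unit, at q = 6

Short-run supply begins at min AVC. From VC = 56q - 12q^2 + q^3, AVC = 56 - 12q + q^2.
At the minimum of AVC, MC = AVC. MC = 56 - 24q + 3q^2; setting MC = AVC gives 2q^2 - 12q = 0, so q = 6. min AVC = 20.
For P < £20 the firm produces nothing.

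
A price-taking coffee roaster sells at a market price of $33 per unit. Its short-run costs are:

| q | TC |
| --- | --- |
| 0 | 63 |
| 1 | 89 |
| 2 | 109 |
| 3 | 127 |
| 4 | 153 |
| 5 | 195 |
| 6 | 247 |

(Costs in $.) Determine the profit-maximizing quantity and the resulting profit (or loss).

Compute π = P·q − TC at each output: q=0: -63; q=1: -56; q=2: -43; q=3: -28; q=4: -21; q=5: -30; q=6: -49.
Profit is maximized at q = 4. AVC there is 90/4 = $22.50 ≤ P, so producing beats shutting down (which would give -$63).

q = 4; profit = -$21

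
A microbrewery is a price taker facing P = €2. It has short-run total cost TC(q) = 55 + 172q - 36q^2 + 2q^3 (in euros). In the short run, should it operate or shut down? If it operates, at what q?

Shut down

Strip out fixed cost: VC = 172q - 36q^2 + 2q^3. Then AVC = 172 - 36q + 2q^2 and MC = 172 - 72q + 6q^2.
The AVC parabola has its vertex at q = 36/4 = 9, where AVC = 172 - 36·9 + 2·9^2 = €10.
With P < min AVC (€2 < €10), every unit sold adds to the loss.
The firm minimizes its loss by shutting down and losing only its fixed cost of €55.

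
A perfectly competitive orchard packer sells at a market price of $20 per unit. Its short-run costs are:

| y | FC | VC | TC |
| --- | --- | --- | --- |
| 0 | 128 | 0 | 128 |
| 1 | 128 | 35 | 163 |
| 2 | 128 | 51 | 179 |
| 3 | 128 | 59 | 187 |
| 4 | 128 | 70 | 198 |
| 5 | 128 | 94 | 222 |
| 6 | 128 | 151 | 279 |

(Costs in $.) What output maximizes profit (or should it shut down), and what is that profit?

Compute π = P·y − TC at each output: y=0: -128; y=1: -143; y=2: -139; y=3: -127; y=4: -118; y=5: -122; y=6: -159.
Profit is maximized at y = 4. AVC there is 70/4 = $17.50 ≤ P, so producing beats shutting down (which would give -$128).

y = 4; profit = -$118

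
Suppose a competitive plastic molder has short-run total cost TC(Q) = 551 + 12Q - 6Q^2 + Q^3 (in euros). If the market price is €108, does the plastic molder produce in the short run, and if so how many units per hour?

Produce at Q = 8

From TC, MC = TC'(Q) = 12 - 12Q + 3Q^2 and AVC = VC/Q = 12 - 6Q + Q^2.
AVC hits its minimum where MC = AVC, at Q = 3, giving min AVC = 12 - 6·3 + 3^2 = €3.
P = €108 exceeds min AVC = €3, so the firm stays open.
Solving P = MC: -96 - 12Q + 3Q^2 = 0 ⇒ Q = -4 or 8. On the upward-sloping branch, Q* = 8.
Check: AVC at Q = 8 is €28 ≤ P, so revenue covers variable cost.
Profit = P·Q − TC = 108·8 − 775 = €89.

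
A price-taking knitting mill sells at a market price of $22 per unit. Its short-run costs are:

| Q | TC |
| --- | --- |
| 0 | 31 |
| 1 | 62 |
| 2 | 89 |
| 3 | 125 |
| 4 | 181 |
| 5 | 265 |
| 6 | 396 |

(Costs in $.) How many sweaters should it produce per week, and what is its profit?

Profit at each row (π = 22Q − TC): Q=0: -31; Q=1: -40; Q=2: -45; Q=3: -59; Q=4: -93; Q=5: -155; Q=6: -264.
Profit is highest at Q = 0. Equivalently, the lowest AVC in the table is 58/2 ≈ $29 at Q = 2, and P = $22 falls below it — price never covers variable cost, so the firm shuts down and loses only its fixed cost.

Q = 0 (shut down); profit = -$31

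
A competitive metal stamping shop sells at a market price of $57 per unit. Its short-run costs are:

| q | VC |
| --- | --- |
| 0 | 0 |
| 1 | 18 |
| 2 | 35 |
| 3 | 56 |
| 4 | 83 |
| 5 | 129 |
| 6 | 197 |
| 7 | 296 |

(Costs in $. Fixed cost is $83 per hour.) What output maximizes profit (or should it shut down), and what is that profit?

Tabulate TR − TC: q=0: -83; q=1: -44; q=2: -4; q=3: 32; q=4: 62; q=5: 73; q=6: 62; q=7: 20.
Profit is maximized at q = 5. AVC there is 129/5 = $25.80 ≤ P, so producing beats shutting down (which would give -$83).

q = 5; profit = $73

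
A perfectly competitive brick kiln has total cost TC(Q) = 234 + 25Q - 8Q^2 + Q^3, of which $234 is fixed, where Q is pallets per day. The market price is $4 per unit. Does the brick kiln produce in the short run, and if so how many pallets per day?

Shut down

From TC, MC = TC'(Q) = 25 - 16Q + 3Q^2 and AVC = VC/Q = 25 - 8Q + Q^2.
AVC is minimized where dAVC/dQ = -8 + 2Q = 0, at Q = 4; min AVC = 25 - 8·4 + 4^2 = $9.
With P < min AVC ($4 < $9), every unit sold adds to the loss.
The firm minimizes its loss by shutting down and losing only its fixed cost of $234.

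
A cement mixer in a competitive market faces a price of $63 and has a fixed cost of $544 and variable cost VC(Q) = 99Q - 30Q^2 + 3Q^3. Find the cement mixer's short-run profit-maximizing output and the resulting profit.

Profit = -$328 at Q = 6

AVC = 99 - 30Q + 3Q^2; min AVC = $24 at Q = 5. Since P = $63 ≥ min AVC, the firm produces.
With MC = 99 - 60Q + 9Q^2, P = MC on the upward-sloping part at Q* = 6.
TR = 63·6 = 378. TC = 544 + 162 = 706. Profit = 378 − 706 = -$328.
By producing, the firm covers all variable cost plus $216 of fixed cost; shutting down would lose the full $544.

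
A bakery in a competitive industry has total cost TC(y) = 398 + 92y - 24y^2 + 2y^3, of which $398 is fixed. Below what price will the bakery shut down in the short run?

$20 per unit

Short-run supply begins at min AVC. From VC = 92y - 24y^2 + 2y^3, AVC = 92 - 24y + 2y^2.
At the minimum of AVC, MC = AVC. MC = 92 - 48y + 6y^2; setting MC = AVC gives 4y^2 - 24y = 0, so y = 6. min AVC = 20.
For P < $20 the firm produces nothing.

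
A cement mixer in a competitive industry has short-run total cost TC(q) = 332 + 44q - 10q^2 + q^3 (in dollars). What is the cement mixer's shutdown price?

The firm shuts down when price falls below the minimum of average variable cost. AVC = VC/q = 44 - 10q + q^2.
dAVC/dq = -10 + 2q = 0 gives q = 5. min AVC = 44 - 10·5 + 5^2 = 19.
For P < $19 the firm produces nothing.

$19 per unit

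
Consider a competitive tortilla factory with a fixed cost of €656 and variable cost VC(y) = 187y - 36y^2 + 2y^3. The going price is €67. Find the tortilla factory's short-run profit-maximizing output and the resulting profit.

AVC = 187 - 36y + 2y^2 has its minimum €25 at y = 9; price €67 clears that bar, so the firm operates.
With MC = 187 - 72y + 6y^2, P = MC on the upward-sloping part at y* = 10.
TR = 67·10 = 670. TC = 656 + 270 = 926. Profit = 670 − 926 = -€256.
By producing, the firm covers all variable cost plus €400 of fixed cost; shutting down would lose the full €656.

Profit = -€256 at y = 10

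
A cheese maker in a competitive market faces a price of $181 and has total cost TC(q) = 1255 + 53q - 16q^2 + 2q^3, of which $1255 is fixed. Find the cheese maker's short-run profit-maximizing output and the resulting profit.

AVC = 53 - 16q + 2q^2 has its minimum $21 at q = 4; price $181 clears that bar, so the firm operates.
With MC = 53 - 32q + 6q^2, P = MC on the upward-sloping part at q* = 8.
TR = 181·8 = 1448. TC = 1255 + 424 = 1679. Profit = 1448 − 1679 = -$231.
Shutting down would mean losing the fixed cost of $1255, so operating at a loss of $231 is better by $1024.

Profit = -$231 at q = 8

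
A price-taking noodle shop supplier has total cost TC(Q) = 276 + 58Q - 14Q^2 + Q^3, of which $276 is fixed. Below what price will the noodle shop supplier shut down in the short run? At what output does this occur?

$9 per unit, at Q = 7

The firm shuts down when price falls below the minimum of average variable cost. AVC = VC/Q = 58 - 14Q + Q^2.
dAVC/dQ = -14 + 2Q = 0 gives Q = 7. min AVC = 58 - 14·7 + 7^2 = 9.
So the shutdown price is $9.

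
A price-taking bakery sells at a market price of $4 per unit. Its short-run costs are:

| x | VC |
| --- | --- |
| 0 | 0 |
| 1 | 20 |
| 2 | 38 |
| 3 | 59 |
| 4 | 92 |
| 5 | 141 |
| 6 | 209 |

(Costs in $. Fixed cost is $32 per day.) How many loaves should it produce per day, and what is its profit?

Tabulate TR − TC: x=0: -32; x=1: -48; x=2: -62; x=3: -79; x=4: -108; x=5: -153; x=6: -217.
Profit is highest at x = 0. Equivalently, the lowest AVC in the table is 38/2 ≈ $19 at x = 2, and P = $4 falls below it — price never covers variable cost, so the firm shuts down and loses only its fixed cost.

x = 0 (shut down); profit = -$32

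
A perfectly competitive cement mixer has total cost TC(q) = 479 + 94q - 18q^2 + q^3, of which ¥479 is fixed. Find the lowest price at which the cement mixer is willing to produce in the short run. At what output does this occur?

Short-run supply begins at min AVC. From VC = 94q - 18q^2 + q^3, AVC = 94 - 18q + q^2.
At the minimum of AVC, MC = AVC. MC = 94 - 36q + 3q^2; setting MC = AVC gives 2q^2 - 18q = 0, so q = 9. min AVC = 13.
So the shutdown price is ¥13.

¥13 per unit, at q = 9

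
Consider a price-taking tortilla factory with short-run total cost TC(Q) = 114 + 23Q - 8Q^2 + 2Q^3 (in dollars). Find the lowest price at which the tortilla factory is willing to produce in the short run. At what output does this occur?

$15 per unit, at Q = 2

Short-run supply begins at min AVC. From VC = 23Q - 8Q^2 + 2Q^3, AVC = 23 - 8Q + 2Q^2.
dAVC/dQ = -8 + 4Q = 0 gives Q = 2. min AVC = 23 - 8·2 + 2·2^2 = 15.
The firm shuts down for any P below $15.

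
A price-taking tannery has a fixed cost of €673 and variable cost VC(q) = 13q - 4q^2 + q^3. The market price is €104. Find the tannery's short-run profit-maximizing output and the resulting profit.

AVC = 13 - 4q + q^2 has its minimum €9 at q = 2; price €104 clears that bar, so the firm operates.
MC = 13 - 8q + 3q^2. Setting P = MC and taking the root on the rising branch gives q* = 7.
TR = 104·7 = 728. TC = 673 + 238 = 911. Profit = 728 − 911 = -€183.
That loss of €183 beats the €673 the firm would lose by shutting down; producing recovers €490 of fixed cost.

Profit = -€183 at q = 7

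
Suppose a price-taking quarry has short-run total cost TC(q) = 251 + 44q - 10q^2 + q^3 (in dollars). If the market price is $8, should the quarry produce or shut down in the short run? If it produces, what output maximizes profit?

Shut down

Variable cost is VC = 44q - 10q^2 + q^3, so AVC = VC/q = 44 - 10q + q^2 and MC = dTC/dq = 44 - 20q + 3q^2.
AVC is minimized where dAVC/dq = -10 + 2q = 0, at q = 5; min AVC = 44 - 10·5 + 5^2 = $19.
Since P = $8 < min AVC = $19, price fails to cover variable cost at any output.
Best response: produce nothing and absorb the $251 fixed cost.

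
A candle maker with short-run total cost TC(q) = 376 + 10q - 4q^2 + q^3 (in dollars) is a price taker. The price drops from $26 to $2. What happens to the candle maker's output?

Output falls from 4 to 0 (the firm shuts down)

AVC = 10 - 4q + q^2, minimized at q = 2 where min AVC = $6. MC = 10 - 8q + 3q^2.
At P = $26 ≥ min AVC, set P = MC on the rising branch: q = 4.
At P = $2 < min AVC = $6, price no longer covers variable cost at any output, so the firm shuts down: q = 0.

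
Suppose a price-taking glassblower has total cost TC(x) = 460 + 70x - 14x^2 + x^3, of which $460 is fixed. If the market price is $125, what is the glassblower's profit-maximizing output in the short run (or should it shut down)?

Variable cost is VC = 70x - 14x^2 + x^3, so AVC = VC/x = 70 - 14x + x^2 and MC = dTC/dx = 70 - 28x + 3x^2.
The AVC parabola has its vertex at x = 14/2 = 7, where AVC = 70 - 14·7 + 7^2 = $21.
P = $125 exceeds min AVC = $21, so the firm stays open.
P = MC gives -55 - 28x + 3x^2 = 0, with roots -5/3 and 11. Take the larger (rising MC): x* = 11.
Check: AVC at x = 11 is $37 ≤ P, so revenue covers variable cost.
Profit = P·x − TC = 125·11 − 867 = $508.

Produce at x = 11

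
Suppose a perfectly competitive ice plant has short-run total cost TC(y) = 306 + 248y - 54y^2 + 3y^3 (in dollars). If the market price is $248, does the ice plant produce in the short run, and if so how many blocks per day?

Produce at y = 12

Strip out fixed cost: VC = 248y - 54y^2 + 3y^3. Then AVC = 248 - 54y + 3y^2 and MC = 248 - 108y + 9y^2.
The AVC parabola has its vertex at y = 54/6 = 9, where AVC = 248 - 54·9 + 3·9^2 = $5.
Because $248 ≥ $5, revenue can cover variable cost; the firm operates.
P = MC gives -108y + 9y^2 = 0, with roots 0 and 12. Take the larger (rising MC): y* = 12.
Check: AVC at y = 12 is $32 ≤ P, so revenue covers variable cost.
Profit = P·y − TC = 248·12 − 690 = $2286.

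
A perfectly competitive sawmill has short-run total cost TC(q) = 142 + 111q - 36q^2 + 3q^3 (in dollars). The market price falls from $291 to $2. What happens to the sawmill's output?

Output falls from 10 to 0 (the firm shuts down)

MC = 111 - 72q + 9q^2; the shutdown threshold is min AVC = $3 (at q = 6).
At P = $291 ≥ min AVC, set P = MC on the rising branch: q = 10.
At P = $2 < min AVC = $3, price no longer covers variable cost at any output, so the firm shuts down: q = 0.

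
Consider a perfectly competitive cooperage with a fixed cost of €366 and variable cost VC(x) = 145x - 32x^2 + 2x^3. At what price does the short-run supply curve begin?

Short-run supply begins at min AVC. From VC = 145x - 32x^2 + 2x^3, AVC = 145 - 32x + 2x^2.
At the minimum of AVC, MC = AVC. MC = 145 - 64x + 6x^2; setting MC = AVC gives 4x^2 - 32x = 0, so x = 8. min AVC = 17.
For P < €17 the firm produces nothing.

€17 per unit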